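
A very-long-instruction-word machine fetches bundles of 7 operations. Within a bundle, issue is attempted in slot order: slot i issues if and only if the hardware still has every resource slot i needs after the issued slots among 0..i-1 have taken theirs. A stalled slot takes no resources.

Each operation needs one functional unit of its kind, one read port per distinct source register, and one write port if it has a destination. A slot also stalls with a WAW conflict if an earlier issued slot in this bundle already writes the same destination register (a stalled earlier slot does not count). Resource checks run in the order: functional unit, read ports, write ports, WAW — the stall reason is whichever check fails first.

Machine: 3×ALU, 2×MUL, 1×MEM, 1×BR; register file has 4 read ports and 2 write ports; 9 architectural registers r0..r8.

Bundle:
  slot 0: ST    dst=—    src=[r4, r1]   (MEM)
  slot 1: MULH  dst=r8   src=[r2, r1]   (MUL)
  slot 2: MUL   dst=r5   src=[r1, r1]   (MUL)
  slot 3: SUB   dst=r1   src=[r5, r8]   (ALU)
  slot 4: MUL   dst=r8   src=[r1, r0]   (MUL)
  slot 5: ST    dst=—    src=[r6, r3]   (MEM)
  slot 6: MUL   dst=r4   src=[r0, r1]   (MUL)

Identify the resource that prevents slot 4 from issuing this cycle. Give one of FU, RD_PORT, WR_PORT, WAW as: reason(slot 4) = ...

reason(slot 4) = RD_PORT

(0) want 1×MEM +2rd +0wr — yes → AL3|MU2|ME0|BR1|rd2|wr2
(1) want 1×MUL +2rd +1wr — yes → AL3|MU1|ME0|BR1|rd0|wr1
(2) want 1×MUL +1rd +1wr — RD_PORT → AL3|MU1|ME0|BR1|rd0|wr1
(3) want 1×ALU +2rd +1wr — RD_PORT → AL3|MU1|ME0|BR1|rd0|wr1
(4) want 1×MUL +2rd +1wr — RD_PORT → AL3|MU1|ME0|BR1|rd0|wr1
(5) want 1×MEM +2rd +0wr — FU → AL3|MU1|ME0|BR1|rd0|wr1
(6) want 1×MUL +2rd +1wr — RD_PORT → AL3|MU1|ME0|BR1|rd0|wr1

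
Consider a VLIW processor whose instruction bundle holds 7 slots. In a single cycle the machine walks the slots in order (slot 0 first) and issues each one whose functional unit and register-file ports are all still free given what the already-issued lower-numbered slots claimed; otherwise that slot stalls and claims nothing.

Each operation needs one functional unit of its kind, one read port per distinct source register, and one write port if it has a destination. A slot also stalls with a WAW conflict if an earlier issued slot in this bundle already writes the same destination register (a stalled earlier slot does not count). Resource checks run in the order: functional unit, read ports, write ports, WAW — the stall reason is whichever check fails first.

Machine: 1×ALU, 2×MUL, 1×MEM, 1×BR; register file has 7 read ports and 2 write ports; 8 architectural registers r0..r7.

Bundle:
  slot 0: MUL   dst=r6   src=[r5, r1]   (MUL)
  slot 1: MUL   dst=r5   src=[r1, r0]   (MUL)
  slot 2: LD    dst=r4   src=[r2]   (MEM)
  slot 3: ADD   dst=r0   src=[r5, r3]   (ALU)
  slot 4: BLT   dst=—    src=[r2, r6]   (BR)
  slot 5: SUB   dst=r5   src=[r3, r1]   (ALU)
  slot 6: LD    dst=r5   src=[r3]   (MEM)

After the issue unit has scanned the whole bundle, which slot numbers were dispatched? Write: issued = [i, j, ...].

issued = [0, 1, 4]

  0. MUL→r6 ⇒ go  {1A/1Mu/1Ld/1B | 5r 1w}
  1. MUL→r5 ⇒ go  {1A/0Mu/1Ld/1B | 3r 0w}
  2. MEM→r4 ⇒ no(WR_PORT)  {1A/0Mu/1Ld/1B | 3r 0w}
  3. ALU→r0 ⇒ no(WR_PORT)  {1A/0Mu/1Ld/1B | 3r 0w}
  4. BR ⇒ go  {1A/0Mu/1Ld/0B | 1r 0w}
  5. ALU→r5 ⇒ no(RD_PORT)  {1A/0Mu/1Ld/0B | 1r 0w}
  6. MEM→r5 ⇒ no(WR_PORT)  {1A/0Mu/1Ld/0B | 1r 0w}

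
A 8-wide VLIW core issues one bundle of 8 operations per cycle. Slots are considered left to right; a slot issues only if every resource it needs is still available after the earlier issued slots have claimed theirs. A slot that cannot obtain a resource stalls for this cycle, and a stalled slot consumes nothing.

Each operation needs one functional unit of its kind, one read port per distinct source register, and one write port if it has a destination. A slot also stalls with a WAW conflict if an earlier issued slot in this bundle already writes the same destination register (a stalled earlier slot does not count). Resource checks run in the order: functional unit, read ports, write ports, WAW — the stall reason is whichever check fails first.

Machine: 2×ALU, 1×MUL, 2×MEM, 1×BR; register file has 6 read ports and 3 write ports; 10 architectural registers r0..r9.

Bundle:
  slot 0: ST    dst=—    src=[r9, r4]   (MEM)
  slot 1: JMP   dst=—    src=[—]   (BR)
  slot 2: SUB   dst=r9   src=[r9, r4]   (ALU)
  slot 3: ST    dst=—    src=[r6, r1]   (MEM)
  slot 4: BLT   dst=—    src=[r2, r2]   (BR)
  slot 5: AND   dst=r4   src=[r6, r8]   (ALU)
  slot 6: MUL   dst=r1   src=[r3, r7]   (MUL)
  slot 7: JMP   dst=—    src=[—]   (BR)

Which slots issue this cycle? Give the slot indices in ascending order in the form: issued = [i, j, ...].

issued = [0, 1, 2, 3]

slot 0 (MEM): ISSUE — free A2,Mu1,Ld1,B1 rp4 wp3
slot 1 (BR): ISSUE — free A2,Mu1,Ld1,B0 rp4 wp3
slot 2 (ALU): ISSUE — free A1,Mu1,Ld1,B0 rp2 wp2
slot 3 (MEM): ISSUE — free A1,Mu1,Ld0,B0 rp0 wp2
slot 4 (BR): stall FU — free A1,Mu1,Ld0,B0 rp0 wp2
slot 5 (ALU): stall RD_PORT — free A1,Mu1,Ld0,B0 rp0 wp2
slot 6 (MUL): stall RD_PORT — free A1,Mu1,Ld0,B0 rp0 wp2
slot 7 (BR): stall FU — free A1,Mu1,Ld0,B0 rp0 wp2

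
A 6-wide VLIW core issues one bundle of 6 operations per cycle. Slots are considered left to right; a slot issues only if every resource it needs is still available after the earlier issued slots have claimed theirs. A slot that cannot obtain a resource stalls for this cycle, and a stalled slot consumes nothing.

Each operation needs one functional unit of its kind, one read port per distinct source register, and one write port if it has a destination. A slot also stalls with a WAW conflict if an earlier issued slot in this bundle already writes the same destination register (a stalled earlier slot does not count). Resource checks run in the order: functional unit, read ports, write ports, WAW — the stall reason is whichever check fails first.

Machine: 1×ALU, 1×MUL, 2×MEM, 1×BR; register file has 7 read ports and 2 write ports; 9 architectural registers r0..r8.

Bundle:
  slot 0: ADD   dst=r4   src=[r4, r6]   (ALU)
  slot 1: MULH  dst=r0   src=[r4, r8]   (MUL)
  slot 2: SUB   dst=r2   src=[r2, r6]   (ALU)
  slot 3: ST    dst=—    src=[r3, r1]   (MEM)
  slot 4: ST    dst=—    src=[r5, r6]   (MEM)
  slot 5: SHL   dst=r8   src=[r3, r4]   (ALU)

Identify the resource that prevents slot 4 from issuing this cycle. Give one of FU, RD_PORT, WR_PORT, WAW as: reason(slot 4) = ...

  0. ALU→r4 ⇒ go  {0A/1Mu/2Ld/1B | 5r 1w}
  1. MUL→r0 ⇒ go  {0A/0Mu/2Ld/1B | 3r 0w}
  2. ALU→r2 ⇒ no(FU)  {0A/0Mu/2Ld/1B | 3r 0w}
  3. MEM ⇒ go  {0A/0Mu/1Ld/1B | 1r 0w}
  4. MEM ⇒ no(RD_PORT)  {0A/0Mu/1Ld/1B | 1r 0w}
  5. ALU→r8 ⇒ no(FU)  {0A/0Mu/1Ld/1B | 1r 0w}

reason(slot 4) = RD_PORT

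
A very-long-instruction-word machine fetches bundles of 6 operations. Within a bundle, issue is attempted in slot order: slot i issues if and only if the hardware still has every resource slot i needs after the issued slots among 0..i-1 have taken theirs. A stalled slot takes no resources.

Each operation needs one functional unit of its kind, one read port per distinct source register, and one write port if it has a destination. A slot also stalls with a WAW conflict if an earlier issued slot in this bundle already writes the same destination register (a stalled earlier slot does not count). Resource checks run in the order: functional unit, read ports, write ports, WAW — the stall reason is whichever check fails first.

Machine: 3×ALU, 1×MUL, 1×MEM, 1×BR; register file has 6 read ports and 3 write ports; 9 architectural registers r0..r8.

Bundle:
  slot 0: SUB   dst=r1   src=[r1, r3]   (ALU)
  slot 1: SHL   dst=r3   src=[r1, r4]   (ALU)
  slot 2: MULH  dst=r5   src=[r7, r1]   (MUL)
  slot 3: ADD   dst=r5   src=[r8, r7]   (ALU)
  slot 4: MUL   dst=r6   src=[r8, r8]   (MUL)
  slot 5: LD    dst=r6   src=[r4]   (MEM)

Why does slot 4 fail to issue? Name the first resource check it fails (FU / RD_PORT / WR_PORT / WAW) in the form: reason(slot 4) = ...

reason(slot 4) = FU

slot 0 (ALU): ISSUE — free A2,Mu1,Ld1,B1 rp4 wp2
slot 1 (ALU): ISSUE — free A1,Mu1,Ld1,B1 rp2 wp1
slot 2 (MUL): ISSUE — free A1,Mu0,Ld1,B1 rp0 wp0
slot 3 (ALU): stall RD_PORT — free A1,Mu0,Ld1,B1 rp0 wp0
slot 4 (MUL): stall FU — free A1,Mu0,Ld1,B1 rp0 wp0
slot 5 (MEM): stall RD_PORT — free A1,Mu0,Ld1,B1 rp0 wp0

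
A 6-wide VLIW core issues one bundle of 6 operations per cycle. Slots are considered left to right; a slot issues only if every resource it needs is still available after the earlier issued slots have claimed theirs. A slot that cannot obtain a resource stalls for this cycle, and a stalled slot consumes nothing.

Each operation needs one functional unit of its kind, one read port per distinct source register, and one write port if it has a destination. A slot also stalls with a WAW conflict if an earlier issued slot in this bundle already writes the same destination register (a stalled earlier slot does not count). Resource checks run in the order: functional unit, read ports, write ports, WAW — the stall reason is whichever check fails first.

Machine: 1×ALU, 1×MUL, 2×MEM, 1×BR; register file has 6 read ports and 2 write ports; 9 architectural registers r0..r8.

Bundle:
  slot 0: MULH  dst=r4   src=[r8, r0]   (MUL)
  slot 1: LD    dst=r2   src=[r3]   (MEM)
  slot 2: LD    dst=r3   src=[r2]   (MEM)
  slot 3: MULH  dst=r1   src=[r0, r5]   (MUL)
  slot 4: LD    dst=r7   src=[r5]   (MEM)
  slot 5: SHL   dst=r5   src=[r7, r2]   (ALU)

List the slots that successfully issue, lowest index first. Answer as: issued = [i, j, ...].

#0 MUL src=r8,r0 dispatched  <A:1 Mu:0 Ld:2 B:1 rd:4 wr:1>
#1 MEM src=r3 dispatched  <A:1 Mu:0 Ld:1 B:1 rd:3 wr:0>
#2 MEM src=r2 held:WR_PORT  <A:1 Mu:0 Ld:1 B:1 rd:3 wr:0>
#3 MUL src=r0,r5 held:FU  <A:1 Mu:0 Ld:1 B:1 rd:3 wr:0>
#4 MEM src=r5 held:WR_PORT  <A:1 Mu:0 Ld:1 B:1 rd:3 wr:0>
#5 ALU src=r7,r2 held:WR_PORT  <A:1 Mu:0 Ld:1 B:1 rd:3 wr:0>

issued = [0, 1]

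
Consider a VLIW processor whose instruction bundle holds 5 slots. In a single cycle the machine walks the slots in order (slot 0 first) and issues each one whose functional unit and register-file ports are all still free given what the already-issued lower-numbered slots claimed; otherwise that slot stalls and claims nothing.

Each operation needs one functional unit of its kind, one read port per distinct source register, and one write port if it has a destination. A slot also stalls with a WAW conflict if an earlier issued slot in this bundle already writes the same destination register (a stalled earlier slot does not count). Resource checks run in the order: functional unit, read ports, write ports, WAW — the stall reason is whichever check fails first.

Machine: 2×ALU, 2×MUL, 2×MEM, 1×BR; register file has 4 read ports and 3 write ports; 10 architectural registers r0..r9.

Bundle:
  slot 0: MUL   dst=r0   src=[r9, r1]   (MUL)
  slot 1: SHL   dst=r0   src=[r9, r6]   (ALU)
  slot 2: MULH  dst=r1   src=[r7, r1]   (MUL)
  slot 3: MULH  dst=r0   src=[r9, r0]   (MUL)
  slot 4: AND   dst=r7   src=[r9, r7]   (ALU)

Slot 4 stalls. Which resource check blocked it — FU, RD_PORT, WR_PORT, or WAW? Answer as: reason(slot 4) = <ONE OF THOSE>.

slot 0 (MUL): ISSUE — free A2,Mu1,Ld2,B1 rp2 wp2
slot 1 (ALU): stall WAW — free A2,Mu1,Ld2,B1 rp2 wp2
slot 2 (MUL): ISSUE — free A2,Mu0,Ld2,B1 rp0 wp1
slot 3 (MUL): stall FU — free A2,Mu0,Ld2,B1 rp0 wp1
slot 4 (ALU): stall RD_PORT — free A2,Mu0,Ld2,B1 rp0 wp1

reason(slot 4) = RD_PORT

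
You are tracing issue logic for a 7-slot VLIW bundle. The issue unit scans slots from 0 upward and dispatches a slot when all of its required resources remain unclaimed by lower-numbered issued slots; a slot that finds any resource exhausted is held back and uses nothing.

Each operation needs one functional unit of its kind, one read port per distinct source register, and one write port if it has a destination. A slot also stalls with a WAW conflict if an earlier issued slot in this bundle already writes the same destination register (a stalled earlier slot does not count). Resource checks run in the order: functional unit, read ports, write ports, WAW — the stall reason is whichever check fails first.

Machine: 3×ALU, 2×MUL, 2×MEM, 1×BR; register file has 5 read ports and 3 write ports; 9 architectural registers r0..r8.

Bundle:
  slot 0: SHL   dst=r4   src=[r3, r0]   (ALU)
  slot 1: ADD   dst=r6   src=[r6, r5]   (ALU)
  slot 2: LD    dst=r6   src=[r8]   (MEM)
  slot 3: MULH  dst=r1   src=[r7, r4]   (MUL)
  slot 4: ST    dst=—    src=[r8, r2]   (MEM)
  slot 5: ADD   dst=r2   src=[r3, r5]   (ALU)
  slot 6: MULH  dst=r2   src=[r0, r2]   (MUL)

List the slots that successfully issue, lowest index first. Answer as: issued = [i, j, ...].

  0. ALU→r4 ⇒ go  {2A/2Mu/2Ld/1B | 3r 2w}
  1. ALU→r6 ⇒ go  {1A/2Mu/2Ld/1B | 1r 1w}
  2. MEM→r6 ⇒ no(WAW)  {1A/2Mu/2Ld/1B | 1r 1w}
  3. MUL→r1 ⇒ no(RD_PORT)  {1A/2Mu/2Ld/1B | 1r 1w}
  4. MEM ⇒ no(RD_PORT)  {1A/2Mu/2Ld/1B | 1r 1w}
  5. ALU→r2 ⇒ no(RD_PORT)  {1A/2Mu/2Ld/1B | 1r 1w}
  6. MUL→r2 ⇒ no(RD_PORT)  {1A/2Mu/2Ld/1B | 1r 1w}

issued = [0, 1]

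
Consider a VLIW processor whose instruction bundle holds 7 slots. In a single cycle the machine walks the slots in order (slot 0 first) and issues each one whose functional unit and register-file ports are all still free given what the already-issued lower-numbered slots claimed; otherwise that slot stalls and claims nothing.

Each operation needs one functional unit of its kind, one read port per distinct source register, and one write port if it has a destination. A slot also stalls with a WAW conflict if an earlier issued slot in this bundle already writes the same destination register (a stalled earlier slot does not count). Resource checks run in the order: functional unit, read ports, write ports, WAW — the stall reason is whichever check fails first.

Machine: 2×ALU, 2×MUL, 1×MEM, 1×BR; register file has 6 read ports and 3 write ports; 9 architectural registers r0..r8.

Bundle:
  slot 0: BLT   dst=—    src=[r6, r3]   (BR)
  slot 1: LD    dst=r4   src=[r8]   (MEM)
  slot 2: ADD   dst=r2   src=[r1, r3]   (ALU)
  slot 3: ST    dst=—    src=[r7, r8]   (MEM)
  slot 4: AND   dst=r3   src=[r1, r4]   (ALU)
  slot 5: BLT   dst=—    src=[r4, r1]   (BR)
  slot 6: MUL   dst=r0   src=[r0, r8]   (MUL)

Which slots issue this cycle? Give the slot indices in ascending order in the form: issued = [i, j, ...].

issued = [0, 1, 2]

[0] BR needs rd=2 wr=0: ok; after: ALU=2 MUL=2 MEM=1 BR=0, R=4, W=3
[1] MEM needs rd=1 wr=1: ok; after: ALU=2 MUL=2 MEM=0 BR=0, R=3, W=2
[2] ALU needs rd=2 wr=1: ok; after: ALU=1 MUL=2 MEM=0 BR=0, R=1, W=1
[3] MEM needs rd=2 wr=0: FU; after: ALU=1 MUL=2 MEM=0 BR=0, R=1, W=1
[4] ALU needs rd=2 wr=1: RD_PORT; after: ALU=1 MUL=2 MEM=0 BR=0, R=1, W=1
[5] BR needs rd=2 wr=0: FU; after: ALU=1 MUL=2 MEM=0 BR=0, R=1, W=1
[6] MUL needs rd=2 wr=1: RD_PORT; after: ALU=1 MUL=2 MEM=0 BR=0, R=1, W=1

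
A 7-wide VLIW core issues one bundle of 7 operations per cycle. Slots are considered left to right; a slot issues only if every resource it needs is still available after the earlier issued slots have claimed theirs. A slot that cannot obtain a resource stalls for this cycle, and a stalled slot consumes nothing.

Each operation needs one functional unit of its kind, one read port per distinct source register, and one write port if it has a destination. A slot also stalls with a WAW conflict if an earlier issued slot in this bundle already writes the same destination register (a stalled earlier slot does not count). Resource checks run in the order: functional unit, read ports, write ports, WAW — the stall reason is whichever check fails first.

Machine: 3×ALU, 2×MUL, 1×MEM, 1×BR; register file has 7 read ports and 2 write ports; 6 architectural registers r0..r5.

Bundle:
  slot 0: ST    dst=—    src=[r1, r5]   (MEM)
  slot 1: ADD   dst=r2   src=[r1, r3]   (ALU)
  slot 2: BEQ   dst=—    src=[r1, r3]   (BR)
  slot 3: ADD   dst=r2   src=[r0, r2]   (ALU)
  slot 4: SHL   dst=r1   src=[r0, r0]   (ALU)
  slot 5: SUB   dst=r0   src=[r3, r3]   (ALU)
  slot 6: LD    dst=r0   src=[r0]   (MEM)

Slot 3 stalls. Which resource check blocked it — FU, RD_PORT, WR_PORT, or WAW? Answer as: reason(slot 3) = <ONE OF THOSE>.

reason(slot 3) = RD_PORT

(0) want 1×MEM +2rd +0wr — yes → AL3|MU2|ME0|BR1|rd5|wr2
(1) want 1×ALU +2rd +1wr — yes → AL2|MU2|ME0|BR1|rd3|wr1
(2) want 1×BR +2rd +0wr — yes → AL2|MU2|ME0|BR0|rd1|wr1
(3) want 1×ALU +2rd +1wr — RD_PORT → AL2|MU2|ME0|BR0|rd1|wr1
(4) want 1×ALU +1rd +1wr — yes → AL1|MU2|ME0|BR0|rd0|wr0
(5) want 1×ALU +1rd +1wr — RD_PORT → AL1|MU2|ME0|BR0|rd0|wr0
(6) want 1×MEM +1rd +1wr — FU → AL1|MU2|ME0|BR0|rd0|wr0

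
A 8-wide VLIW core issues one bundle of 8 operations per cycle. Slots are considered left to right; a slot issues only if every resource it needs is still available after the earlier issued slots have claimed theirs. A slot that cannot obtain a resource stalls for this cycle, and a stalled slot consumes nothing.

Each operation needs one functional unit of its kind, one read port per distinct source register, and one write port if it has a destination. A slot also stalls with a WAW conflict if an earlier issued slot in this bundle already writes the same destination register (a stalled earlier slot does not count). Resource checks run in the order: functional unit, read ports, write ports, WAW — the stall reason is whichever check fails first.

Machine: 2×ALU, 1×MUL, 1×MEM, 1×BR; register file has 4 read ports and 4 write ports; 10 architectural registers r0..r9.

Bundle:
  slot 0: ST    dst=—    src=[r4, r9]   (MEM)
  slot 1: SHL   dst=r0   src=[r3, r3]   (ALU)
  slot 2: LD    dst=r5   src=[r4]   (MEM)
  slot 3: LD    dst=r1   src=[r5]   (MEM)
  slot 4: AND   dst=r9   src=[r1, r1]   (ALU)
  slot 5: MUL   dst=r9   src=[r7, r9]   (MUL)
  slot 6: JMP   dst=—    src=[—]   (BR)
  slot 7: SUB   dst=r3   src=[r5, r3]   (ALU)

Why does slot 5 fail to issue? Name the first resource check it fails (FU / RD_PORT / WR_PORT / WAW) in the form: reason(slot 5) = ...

reason(slot 5) = RD_PORT

[0] MEM needs rd=2 wr=0: ok; after: ALU=2 MUL=1 MEM=0 BR=1, R=2, W=4
[1] ALU needs rd=1 wr=1: ok; after: ALU=1 MUL=1 MEM=0 BR=1, R=1, W=3
[2] MEM needs rd=1 wr=1: FU; after: ALU=1 MUL=1 MEM=0 BR=1, R=1, W=3
[3] MEM needs rd=1 wr=1: FU; after: ALU=1 MUL=1 MEM=0 BR=1, R=1, W=3
[4] ALU needs rd=1 wr=1: ok; after: ALU=0 MUL=1 MEM=0 BR=1, R=0, W=2
[5] MUL needs rd=2 wr=1: RD_PORT; after: ALU=0 MUL=1 MEM=0 BR=1, R=0, W=2
[6] BR needs rd=0 wr=0: ok; after: ALU=0 MUL=1 MEM=0 BR=0, R=0, W=2
[7] ALU needs rd=2 wr=1: FU; after: ALU=0 MUL=1 MEM=0 BR=0, R=0, W=2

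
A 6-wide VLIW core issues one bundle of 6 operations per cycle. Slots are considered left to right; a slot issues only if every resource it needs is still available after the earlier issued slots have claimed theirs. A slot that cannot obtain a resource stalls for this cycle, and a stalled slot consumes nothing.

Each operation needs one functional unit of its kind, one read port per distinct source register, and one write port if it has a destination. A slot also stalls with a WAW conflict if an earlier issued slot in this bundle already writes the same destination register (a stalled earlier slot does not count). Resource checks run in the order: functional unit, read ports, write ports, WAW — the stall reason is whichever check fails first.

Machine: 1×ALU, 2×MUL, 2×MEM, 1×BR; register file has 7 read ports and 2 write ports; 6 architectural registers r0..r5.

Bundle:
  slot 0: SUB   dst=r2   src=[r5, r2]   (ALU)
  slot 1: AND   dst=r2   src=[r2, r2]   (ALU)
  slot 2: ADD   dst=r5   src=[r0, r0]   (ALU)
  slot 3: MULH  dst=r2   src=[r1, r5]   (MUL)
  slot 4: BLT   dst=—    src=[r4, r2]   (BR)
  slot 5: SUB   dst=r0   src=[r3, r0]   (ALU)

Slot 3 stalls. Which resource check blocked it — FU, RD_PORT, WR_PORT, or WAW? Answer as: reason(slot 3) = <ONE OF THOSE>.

reason(slot 3) = WAW

(0) want 1×ALU +2rd +1wr — yes → AL0|MU2|ME2|BR1|rd5|wr1
(1) want 1×ALU +1rd +1wr — FU → AL0|MU2|ME2|BR1|rd5|wr1
(2) want 1×ALU +1rd +1wr — FU → AL0|MU2|ME2|BR1|rd5|wr1
(3) want 1×MUL +2rd +1wr — WAW → AL0|MU2|ME2|BR1|rd5|wr1
(4) want 1×BR +2rd +0wr — yes → AL0|MU2|ME2|BR0|rd3|wr1
(5) want 1×ALU +2rd +1wr — FU → AL0|MU2|ME2|BR0|rd3|wr1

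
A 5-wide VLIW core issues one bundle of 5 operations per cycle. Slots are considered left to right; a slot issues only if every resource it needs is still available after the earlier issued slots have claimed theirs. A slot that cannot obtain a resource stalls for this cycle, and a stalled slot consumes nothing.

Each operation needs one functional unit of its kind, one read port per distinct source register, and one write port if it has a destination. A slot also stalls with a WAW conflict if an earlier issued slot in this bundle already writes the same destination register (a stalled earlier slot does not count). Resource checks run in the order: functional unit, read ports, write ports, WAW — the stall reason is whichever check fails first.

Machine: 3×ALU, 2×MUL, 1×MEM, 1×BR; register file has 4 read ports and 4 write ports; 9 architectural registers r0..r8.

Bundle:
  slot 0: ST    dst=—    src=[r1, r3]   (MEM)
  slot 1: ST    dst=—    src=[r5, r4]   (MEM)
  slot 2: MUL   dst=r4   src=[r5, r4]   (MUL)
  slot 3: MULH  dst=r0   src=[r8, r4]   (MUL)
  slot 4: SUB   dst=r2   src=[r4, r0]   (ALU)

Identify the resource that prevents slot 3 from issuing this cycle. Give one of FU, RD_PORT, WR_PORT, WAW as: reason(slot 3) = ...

(0) want 1×MEM +2rd +0wr — yes → AL3|MU2|ME0|BR1|rd2|wr4
(1) want 1×MEM +2rd +0wr — FU → AL3|MU2|ME0|BR1|rd2|wr4
(2) want 1×MUL +2rd +1wr — yes → AL3|MU1|ME0|BR1|rd0|wr3
(3) want 1×MUL +2rd +1wr — RD_PORT → AL3|MU1|ME0|BR1|rd0|wr3
(4) want 1×ALU +2rd +1wr — RD_PORT → AL3|MU1|ME0|BR1|rd0|wr3

reason(slot 3) = RD_PORT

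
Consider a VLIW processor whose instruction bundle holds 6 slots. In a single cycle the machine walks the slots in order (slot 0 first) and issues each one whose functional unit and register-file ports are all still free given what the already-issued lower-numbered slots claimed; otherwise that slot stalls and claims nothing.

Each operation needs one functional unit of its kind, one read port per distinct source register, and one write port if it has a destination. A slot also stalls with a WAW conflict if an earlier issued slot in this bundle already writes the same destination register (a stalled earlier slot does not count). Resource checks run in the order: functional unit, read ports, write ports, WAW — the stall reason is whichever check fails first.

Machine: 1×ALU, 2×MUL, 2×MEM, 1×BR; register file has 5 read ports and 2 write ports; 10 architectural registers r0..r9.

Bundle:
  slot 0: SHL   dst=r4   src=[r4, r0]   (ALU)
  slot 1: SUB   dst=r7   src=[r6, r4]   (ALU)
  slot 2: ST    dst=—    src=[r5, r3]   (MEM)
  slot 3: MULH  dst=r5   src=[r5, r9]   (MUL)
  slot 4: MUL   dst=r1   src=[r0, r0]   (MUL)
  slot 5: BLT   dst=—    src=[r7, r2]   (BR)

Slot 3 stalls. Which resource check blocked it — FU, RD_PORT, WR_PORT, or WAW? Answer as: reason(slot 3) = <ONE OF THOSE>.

reason(slot 3) = RD_PORT

(0) want 1×ALU +2rd +1wr — yes → AL0|MU2|ME2|BR1|rd3|wr1
(1) want 1×ALU +2rd +1wr — FU → AL0|MU2|ME2|BR1|rd3|wr1
(2) want 1×MEM +2rd +0wr — yes → AL0|MU2|ME1|BR1|rd1|wr1
(3) want 1×MUL +2rd +1wr — RD_PORT → AL0|MU2|ME1|BR1|rd1|wr1
(4) want 1×MUL +1rd +1wr — yes → AL0|MU1|ME1|BR1|rd0|wr0
(5) want 1×BR +2rd +0wr — RD_PORT → AL0|MU1|ME1|BR1|rd0|wr0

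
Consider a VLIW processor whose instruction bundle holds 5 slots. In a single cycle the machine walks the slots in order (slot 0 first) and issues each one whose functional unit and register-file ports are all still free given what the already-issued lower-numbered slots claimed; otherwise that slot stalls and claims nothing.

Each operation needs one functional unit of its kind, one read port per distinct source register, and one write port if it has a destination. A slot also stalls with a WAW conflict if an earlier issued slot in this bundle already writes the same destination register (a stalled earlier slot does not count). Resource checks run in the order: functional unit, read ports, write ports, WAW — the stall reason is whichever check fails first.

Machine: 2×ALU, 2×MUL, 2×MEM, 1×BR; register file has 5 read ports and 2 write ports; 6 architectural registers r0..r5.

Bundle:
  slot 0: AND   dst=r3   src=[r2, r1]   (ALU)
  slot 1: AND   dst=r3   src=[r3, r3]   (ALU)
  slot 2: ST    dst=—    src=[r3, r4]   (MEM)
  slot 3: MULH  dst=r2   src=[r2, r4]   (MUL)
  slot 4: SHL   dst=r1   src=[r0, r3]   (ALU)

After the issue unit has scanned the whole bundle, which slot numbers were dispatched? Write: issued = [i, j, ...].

issued = [0, 2]

slot 0 (ALU): ISSUE — free A1,Mu2,Ld2,B1 rp3 wp1
slot 1 (ALU): stall WAW — free A1,Mu2,Ld2,B1 rp3 wp1
slot 2 (MEM): ISSUE — free A1,Mu2,Ld1,B1 rp1 wp1
slot 3 (MUL): stall RD_PORT — free A1,Mu2,Ld1,B1 rp1 wp1
slot 4 (ALU): stall RD_PORT — free A1,Mu2,Ld1,B1 rp1 wp1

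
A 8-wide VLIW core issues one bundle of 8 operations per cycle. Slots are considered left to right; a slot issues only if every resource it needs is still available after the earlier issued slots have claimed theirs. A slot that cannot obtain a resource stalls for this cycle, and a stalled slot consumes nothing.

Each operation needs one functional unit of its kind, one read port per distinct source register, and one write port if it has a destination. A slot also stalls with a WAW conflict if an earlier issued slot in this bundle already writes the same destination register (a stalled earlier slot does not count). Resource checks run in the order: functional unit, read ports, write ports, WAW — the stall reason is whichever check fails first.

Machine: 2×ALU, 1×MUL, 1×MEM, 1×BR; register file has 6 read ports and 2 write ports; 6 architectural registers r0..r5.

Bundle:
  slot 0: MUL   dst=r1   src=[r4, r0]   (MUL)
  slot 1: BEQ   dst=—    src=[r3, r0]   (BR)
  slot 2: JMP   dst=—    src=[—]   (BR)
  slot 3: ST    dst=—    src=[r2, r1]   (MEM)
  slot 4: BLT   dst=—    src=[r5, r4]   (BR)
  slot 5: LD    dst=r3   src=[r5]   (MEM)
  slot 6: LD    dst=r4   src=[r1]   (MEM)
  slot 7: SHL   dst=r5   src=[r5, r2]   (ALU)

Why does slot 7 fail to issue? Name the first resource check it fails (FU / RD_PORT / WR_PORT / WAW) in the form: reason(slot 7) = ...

reason(slot 7) = RD_PORT

#0 MUL src=r4,r0 dispatched  <A:2 Mu:0 Ld:1 B:1 rd:4 wr:1>
#1 BR src=r3,r0 dispatched  <A:2 Mu:0 Ld:1 B:0 rd:2 wr:1>
#2 BR src=- held:FU  <A:2 Mu:0 Ld:1 B:0 rd:2 wr:1>
#3 MEM src=r2,r1 dispatched  <A:2 Mu:0 Ld:0 B:0 rd:0 wr:1>
#4 BR src=r5,r4 held:FU  <A:2 Mu:0 Ld:0 B:0 rd:0 wr:1>
#5 MEM src=r5 held:FU  <A:2 Mu:0 Ld:0 B:0 rd:0 wr:1>
#6 MEM src=r1 held:FU  <A:2 Mu:0 Ld:0 B:0 rd:0 wr:1>
#7 ALU src=r5,r2 held:RD_PORT  <A:2 Mu:0 Ld:0 B:0 rd:0 wr:1>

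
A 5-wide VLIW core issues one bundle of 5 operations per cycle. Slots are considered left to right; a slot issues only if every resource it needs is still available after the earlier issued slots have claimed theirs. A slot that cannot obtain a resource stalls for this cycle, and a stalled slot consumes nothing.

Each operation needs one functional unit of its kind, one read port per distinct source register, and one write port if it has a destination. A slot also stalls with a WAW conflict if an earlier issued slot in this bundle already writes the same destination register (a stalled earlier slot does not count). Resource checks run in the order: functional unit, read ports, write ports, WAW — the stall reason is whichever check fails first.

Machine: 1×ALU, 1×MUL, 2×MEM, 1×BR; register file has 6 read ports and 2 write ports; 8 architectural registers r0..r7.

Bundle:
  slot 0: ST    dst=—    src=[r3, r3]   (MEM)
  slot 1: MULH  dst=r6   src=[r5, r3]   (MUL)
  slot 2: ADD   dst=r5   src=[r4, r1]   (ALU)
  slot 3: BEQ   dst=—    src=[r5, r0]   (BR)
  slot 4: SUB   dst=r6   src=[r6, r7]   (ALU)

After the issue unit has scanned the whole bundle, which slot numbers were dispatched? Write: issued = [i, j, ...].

[0] MEM needs rd=1 wr=0: ok; after: ALU=1 MUL=1 MEM=1 BR=1, R=5, W=2
[1] MUL needs rd=2 wr=1: ok; after: ALU=1 MUL=0 MEM=1 BR=1, R=3, W=1
[2] ALU needs rd=2 wr=1: ok; after: ALU=0 MUL=0 MEM=1 BR=1, R=1, W=0
[3] BR needs rd=2 wr=0: RD_PORT; after: ALU=0 MUL=0 MEM=1 BR=1, R=1, W=0
[4] ALU needs rd=2 wr=1: FU; after: ALU=0 MUL=0 MEM=1 BR=1, R=1, W=0

issued = [0, 1, 2]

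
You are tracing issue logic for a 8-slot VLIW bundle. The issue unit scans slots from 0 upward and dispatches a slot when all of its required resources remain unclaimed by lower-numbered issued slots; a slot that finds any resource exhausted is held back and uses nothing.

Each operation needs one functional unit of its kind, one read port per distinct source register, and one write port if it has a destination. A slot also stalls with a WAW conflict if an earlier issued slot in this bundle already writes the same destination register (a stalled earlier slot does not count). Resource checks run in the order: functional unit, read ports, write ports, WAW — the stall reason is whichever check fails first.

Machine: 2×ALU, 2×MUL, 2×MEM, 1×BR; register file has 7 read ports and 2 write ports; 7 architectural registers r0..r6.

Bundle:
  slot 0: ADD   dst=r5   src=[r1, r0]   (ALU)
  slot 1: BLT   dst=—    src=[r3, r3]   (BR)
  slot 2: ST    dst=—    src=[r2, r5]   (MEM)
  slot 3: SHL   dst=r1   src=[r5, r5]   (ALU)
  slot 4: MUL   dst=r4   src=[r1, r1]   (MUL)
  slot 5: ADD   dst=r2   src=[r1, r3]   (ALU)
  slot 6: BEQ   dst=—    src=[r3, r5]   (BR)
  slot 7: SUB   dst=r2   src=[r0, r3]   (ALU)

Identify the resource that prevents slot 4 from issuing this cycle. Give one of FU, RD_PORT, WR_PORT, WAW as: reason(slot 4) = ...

  0. ALU→r5 ⇒ go  {1A/2Mu/2Ld/1B | 5r 1w}
  1. BR ⇒ go  {1A/2Mu/2Ld/0B | 4r 1w}
  2. MEM ⇒ go  {1A/2Mu/1Ld/0B | 2r 1w}
  3. ALU→r1 ⇒ go  {0A/2Mu/1Ld/0B | 1r 0w}
  4. MUL→r4 ⇒ no(WR_PORT)  {0A/2Mu/1Ld/0B | 1r 0w}
  5. ALU→r2 ⇒ no(FU)  {0A/2Mu/1Ld/0B | 1r 0w}
  6. BR ⇒ no(FU)  {0A/2Mu/1Ld/0B | 1r 0w}
  7. ALU→r2 ⇒ no(FU)  {0A/2Mu/1Ld/0B | 1r 0w}

reason(slot 4) = WR_PORT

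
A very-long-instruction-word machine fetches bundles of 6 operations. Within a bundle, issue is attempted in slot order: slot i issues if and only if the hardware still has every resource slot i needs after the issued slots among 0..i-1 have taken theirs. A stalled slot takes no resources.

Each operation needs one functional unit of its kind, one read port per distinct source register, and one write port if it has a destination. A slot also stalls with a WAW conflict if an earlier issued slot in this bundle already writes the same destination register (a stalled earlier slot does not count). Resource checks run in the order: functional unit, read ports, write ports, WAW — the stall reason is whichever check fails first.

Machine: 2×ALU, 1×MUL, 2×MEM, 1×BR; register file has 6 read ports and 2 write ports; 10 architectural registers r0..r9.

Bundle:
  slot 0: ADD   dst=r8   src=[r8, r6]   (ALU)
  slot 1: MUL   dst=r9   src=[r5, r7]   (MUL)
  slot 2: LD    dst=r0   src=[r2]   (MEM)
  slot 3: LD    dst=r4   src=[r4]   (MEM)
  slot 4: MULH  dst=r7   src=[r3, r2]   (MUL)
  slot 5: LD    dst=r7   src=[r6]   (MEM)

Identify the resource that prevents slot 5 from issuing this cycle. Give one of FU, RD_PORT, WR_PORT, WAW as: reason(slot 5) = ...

reason(slot 5) = WR_PORT

#0 ALU src=r8,r6 dispatched  <A:1 Mu:1 Ld:2 B:1 rd:4 wr:1>
#1 MUL src=r5,r7 dispatched  <A:1 Mu:0 Ld:2 B:1 rd:2 wr:0>
#2 MEM src=r2 held:WR_PORT  <A:1 Mu:0 Ld:2 B:1 rd:2 wr:0>
#3 MEM src=r4 held:WR_PORT  <A:1 Mu:0 Ld:2 B:1 rd:2 wr:0>
#4 MUL src=r3,r2 held:FU  <A:1 Mu:0 Ld:2 B:1 rd:2 wr:0>
#5 MEM src=r6 held:WR_PORT  <A:1 Mu:0 Ld:2 B:1 rd:2 wr:0>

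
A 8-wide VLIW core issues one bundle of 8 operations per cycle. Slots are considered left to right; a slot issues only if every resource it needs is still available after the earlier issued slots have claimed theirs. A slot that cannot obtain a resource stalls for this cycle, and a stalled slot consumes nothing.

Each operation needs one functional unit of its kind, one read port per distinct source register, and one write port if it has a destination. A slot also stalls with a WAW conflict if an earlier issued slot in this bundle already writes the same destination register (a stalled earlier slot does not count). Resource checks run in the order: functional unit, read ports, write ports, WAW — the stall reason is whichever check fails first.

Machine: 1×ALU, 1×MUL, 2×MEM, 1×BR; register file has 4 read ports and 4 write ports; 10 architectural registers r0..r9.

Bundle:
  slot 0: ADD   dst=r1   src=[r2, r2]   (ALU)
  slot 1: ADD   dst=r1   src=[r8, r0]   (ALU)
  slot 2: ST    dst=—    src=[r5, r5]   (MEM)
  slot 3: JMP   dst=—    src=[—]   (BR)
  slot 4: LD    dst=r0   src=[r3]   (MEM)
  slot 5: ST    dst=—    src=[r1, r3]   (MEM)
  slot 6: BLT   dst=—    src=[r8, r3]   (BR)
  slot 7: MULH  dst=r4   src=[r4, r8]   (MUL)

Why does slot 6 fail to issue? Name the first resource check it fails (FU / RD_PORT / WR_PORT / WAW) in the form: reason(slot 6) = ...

reason(slot 6) = FU

#0 ALU src=r2,r2 dispatched  <A:0 Mu:1 Ld:2 B:1 rd:3 wr:3>
#1 ALU src=r8,r0 held:FU  <A:0 Mu:1 Ld:2 B:1 rd:3 wr:3>
#2 MEM src=r5,r5 dispatched  <A:0 Mu:1 Ld:1 B:1 rd:2 wr:3>
#3 BR src=- dispatched  <A:0 Mu:1 Ld:1 B:0 rd:2 wr:3>
#4 MEM src=r3 dispatched  <A:0 Mu:1 Ld:0 B:0 rd:1 wr:2>
#5 MEM src=r1,r3 held:FU  <A:0 Mu:1 Ld:0 B:0 rd:1 wr:2>
#6 BR src=r8,r3 held:FU  <A:0 Mu:1 Ld:0 B:0 rd:1 wr:2>
#7 MUL src=r4,r8 held:RD_PORT  <A:0 Mu:1 Ld:0 B:0 rd:1 wr:2>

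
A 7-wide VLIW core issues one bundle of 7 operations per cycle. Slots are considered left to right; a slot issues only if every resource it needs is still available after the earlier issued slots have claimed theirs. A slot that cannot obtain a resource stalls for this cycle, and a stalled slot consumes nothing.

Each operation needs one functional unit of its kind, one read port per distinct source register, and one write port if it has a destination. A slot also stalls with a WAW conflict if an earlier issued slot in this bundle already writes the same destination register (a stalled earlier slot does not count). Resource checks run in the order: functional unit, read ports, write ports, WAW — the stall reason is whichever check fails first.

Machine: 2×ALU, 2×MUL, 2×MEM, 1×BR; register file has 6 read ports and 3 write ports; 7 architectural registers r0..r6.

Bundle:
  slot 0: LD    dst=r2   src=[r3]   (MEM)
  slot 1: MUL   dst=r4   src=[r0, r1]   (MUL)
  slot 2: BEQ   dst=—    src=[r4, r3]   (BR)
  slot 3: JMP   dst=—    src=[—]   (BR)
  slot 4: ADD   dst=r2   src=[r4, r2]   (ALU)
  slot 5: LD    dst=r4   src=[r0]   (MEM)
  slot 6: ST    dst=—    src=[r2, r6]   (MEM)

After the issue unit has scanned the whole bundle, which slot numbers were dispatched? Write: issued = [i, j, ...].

issued = [0, 1, 2]

[0] MEM needs rd=1 wr=1: ok; after: ALU=2 MUL=2 MEM=1 BR=1, R=5, W=2
[1] MUL needs rd=2 wr=1: ok; after: ALU=2 MUL=1 MEM=1 BR=1, R=3, W=1
[2] BR needs rd=2 wr=0: ok; after: ALU=2 MUL=1 MEM=1 BR=0, R=1, W=1
[3] BR needs rd=0 wr=0: FU; after: ALU=2 MUL=1 MEM=1 BR=0, R=1, W=1
[4] ALU needs rd=2 wr=1: RD_PORT; after: ALU=2 MUL=1 MEM=1 BR=0, R=1, W=1
[5] MEM needs rd=1 wr=1: WAW; after: ALU=2 MUL=1 MEM=1 BR=0, R=1, W=1
[6] MEM needs rd=2 wr=0: RD_PORT; after: ALU=2 MUL=1 MEM=1 BR=0, R=1, W=1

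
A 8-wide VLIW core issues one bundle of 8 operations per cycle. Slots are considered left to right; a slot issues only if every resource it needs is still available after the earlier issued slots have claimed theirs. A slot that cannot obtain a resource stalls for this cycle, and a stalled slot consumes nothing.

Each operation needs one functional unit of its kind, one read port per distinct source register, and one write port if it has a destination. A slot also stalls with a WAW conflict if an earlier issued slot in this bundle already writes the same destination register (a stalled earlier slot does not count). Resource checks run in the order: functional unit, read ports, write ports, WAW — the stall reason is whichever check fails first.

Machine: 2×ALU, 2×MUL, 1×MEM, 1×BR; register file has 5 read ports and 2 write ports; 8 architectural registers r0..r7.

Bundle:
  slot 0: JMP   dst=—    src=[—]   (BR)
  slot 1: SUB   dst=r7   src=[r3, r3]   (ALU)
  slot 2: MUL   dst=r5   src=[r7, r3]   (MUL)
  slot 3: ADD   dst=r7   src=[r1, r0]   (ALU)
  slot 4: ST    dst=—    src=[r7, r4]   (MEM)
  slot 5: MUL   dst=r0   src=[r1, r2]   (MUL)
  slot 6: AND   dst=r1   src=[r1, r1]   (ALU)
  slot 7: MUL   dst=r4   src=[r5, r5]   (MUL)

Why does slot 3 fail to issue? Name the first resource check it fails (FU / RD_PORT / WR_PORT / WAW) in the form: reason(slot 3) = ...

reason(slot 3) = WR_PORT

(0) want 1×BR +0rd +0wr — yes → AL2|MU2|ME1|BR0|rd5|wr2
(1) want 1×ALU +1rd +1wr — yes → AL1|MU2|ME1|BR0|rd4|wr1
(2) want 1×MUL +2rd +1wr — yes → AL1|MU1|ME1|BR0|rd2|wr0
(3) want 1×ALU +2rd +1wr — WR_PORT → AL1|MU1|ME1|BR0|rd2|wr0
(4) want 1×MEM +2rd +0wr — yes → AL1|MU1|ME0|BR0|rd0|wr0
(5) want 1×MUL +2rd +1wr — RD_PORT → AL1|MU1|ME0|BR0|rd0|wr0
(6) want 1×ALU +1rd +1wr — RD_PORT → AL1|MU1|ME0|BR0|rd0|wr0
(7) want 1×MUL +1rd +1wr — RD_PORT → AL1|MU1|ME0|BR0|rd0|wr0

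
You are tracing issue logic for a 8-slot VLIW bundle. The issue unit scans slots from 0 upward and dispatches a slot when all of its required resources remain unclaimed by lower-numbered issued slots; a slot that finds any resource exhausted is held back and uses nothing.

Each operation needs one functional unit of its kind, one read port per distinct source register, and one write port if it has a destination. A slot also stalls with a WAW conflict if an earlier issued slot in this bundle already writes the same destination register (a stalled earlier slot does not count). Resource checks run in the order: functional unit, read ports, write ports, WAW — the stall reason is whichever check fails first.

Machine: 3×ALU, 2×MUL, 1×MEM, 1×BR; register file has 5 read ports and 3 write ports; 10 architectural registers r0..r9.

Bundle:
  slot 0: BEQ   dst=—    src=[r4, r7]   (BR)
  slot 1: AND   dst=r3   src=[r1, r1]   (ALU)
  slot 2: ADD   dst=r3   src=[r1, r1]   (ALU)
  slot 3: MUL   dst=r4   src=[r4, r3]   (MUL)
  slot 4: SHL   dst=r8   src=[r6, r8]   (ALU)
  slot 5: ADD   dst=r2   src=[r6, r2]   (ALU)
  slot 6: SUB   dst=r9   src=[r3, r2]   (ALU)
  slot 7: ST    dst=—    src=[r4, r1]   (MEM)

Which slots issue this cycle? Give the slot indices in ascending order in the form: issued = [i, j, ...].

issued = [0, 1, 3]

[0] BR needs rd=2 wr=0: ok; after: ALU=3 MUL=2 MEM=1 BR=0, R=3, W=3
[1] ALU needs rd=1 wr=1: ok; after: ALU=2 MUL=2 MEM=1 BR=0, R=2, W=2
[2] ALU needs rd=1 wr=1: WAW; after: ALU=2 MUL=2 MEM=1 BR=0, R=2, W=2
[3] MUL needs rd=2 wr=1: ok; after: ALU=2 MUL=1 MEM=1 BR=0, R=0, W=1
[4] ALU needs rd=2 wr=1: RD_PORT; after: ALU=2 MUL=1 MEM=1 BR=0, R=0, W=1
[5] ALU needs rd=2 wr=1: RD_PORT; after: ALU=2 MUL=1 MEM=1 BR=0, R=0, W=1
[6] ALU needs rd=2 wr=1: RD_PORT; after: ALU=2 MUL=1 MEM=1 BR=0, R=0, W=1
[7] MEM needs rd=2 wr=0: RD_PORT; after: ALU=2 MUL=1 MEM=1 BR=0, R=0, W=1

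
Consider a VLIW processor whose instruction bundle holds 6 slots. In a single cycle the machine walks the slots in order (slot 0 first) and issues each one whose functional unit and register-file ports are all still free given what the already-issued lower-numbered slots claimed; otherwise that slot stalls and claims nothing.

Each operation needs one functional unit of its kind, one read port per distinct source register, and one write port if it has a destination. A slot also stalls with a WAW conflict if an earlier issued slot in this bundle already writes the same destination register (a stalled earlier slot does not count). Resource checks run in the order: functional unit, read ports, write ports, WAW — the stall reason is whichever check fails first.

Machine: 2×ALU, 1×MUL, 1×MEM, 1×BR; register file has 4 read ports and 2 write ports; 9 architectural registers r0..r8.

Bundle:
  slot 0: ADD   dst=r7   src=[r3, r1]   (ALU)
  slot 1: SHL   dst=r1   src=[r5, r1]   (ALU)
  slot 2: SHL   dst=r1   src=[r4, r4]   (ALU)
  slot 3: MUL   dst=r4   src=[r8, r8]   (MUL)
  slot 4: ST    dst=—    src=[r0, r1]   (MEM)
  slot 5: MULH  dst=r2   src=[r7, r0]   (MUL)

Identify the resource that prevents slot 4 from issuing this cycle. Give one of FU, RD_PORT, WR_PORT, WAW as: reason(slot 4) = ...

(0) want 1×ALU +2rd +1wr — yes → AL1|MU1|ME1|BR1|rd2|wr1
(1) want 1×ALU +2rd +1wr — yes → AL0|MU1|ME1|BR1|rd0|wr0
(2) want 1×ALU +1rd +1wr — FU → AL0|MU1|ME1|BR1|rd0|wr0
(3) want 1×MUL +1rd +1wr — RD_PORT → AL0|MU1|ME1|BR1|rd0|wr0
(4) want 1×MEM +2rd +0wr — RD_PORT → AL0|MU1|ME1|BR1|rd0|wr0
(5) want 1×MUL +2rd +1wr — RD_PORT → AL0|MU1|ME1|BR1|rd0|wr0

reason(slot 4) = RD_PORT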